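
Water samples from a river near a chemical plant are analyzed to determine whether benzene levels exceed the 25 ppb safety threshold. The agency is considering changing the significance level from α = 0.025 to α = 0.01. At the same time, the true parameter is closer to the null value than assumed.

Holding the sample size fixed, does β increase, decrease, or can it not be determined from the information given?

Tightening α shrinks the rejection region. When Ha holds, fewer sample outcomes clear the stricter threshold, so more fall in the acceptance region. When the true parameter is near the null value, the test has a harder time distinguishing Ha from H₀. Both changes push β in the same direction.

It increases.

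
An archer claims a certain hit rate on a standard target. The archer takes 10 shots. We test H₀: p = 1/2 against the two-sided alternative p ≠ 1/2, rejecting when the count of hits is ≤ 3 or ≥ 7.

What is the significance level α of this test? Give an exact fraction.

11/32

The significance level is the null-hypothesis probability of the rejection region {≤3} ∪ {≥7}.
Each tail has probability (1 + 10 + 45 + 120)/1024; doubling gives α = 352/1024 = 11/32.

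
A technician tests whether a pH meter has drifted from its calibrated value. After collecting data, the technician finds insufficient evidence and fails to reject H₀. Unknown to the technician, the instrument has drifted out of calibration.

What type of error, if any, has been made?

Type II error

The conventional null hypothesis here is that the instrument is correctly calibrated.
H₀ was not rejected, but H₀ is actually false.
Failing to reject a false null hypothesis is a Type II error (false negative).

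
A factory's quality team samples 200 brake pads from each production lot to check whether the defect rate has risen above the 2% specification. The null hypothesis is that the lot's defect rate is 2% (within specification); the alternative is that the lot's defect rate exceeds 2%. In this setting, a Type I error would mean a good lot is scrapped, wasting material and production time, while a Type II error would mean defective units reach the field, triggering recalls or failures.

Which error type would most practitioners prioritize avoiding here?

The Type II consequence (defective units reach the field, triggering recalls or failures) is more severe than the Type I consequence (a good lot is scrapped, wasting material and production time).

Type II error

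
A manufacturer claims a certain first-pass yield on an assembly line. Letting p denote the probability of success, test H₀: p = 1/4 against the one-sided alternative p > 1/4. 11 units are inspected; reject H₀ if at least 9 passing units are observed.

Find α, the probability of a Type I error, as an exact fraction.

Under H₀, Y ~ Binomial(11, 1/4), and α = P(Y ≥ 9).
P(Y ≥ 9) = Σ_{j=9}^{11} C(11,j)·(1/4)^j·(3/4)^{11-j} = 529/4194304.

529/4194304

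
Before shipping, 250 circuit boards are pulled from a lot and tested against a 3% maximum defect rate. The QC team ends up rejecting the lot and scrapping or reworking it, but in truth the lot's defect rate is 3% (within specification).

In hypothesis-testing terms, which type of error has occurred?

The null hypothesis here is that the lot's defect rate is 3% (within specification).
'Rejecting the lot and scrapping or reworking it' corresponds to rejecting H₀.
H₀ was rejected but H₀ is true — a Type I error (false positive).

Type I error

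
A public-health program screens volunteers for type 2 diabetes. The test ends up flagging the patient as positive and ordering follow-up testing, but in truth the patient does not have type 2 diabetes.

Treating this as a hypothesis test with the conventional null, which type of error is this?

The null hypothesis here is that the patient does not have type 2 diabetes.
'Flagging the patient as positive and ordering follow-up testing' corresponds to rejecting H₀.
H₀ was rejected but H₀ is true — a Type I error (false positive).

Type I error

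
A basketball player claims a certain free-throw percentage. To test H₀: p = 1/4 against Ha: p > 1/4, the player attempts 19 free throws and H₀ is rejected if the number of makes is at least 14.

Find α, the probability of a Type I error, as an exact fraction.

395915/34359738368

The Type I error probability is α = P(S ≥ 14) computed under H₀, where S ~ Binomial(19, 1/4).
Summing C(19,j)(1/4)^j(3/4)^{19−j} for j = 14,…,19 gives 395915/34359738368.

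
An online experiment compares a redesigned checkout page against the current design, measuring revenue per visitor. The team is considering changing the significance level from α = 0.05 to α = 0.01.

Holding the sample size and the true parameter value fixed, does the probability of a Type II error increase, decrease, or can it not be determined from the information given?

It increases.

Lowering α raises the bar for rejection; under Ha, the test now fails to reject on outcomes it previously would have rejected.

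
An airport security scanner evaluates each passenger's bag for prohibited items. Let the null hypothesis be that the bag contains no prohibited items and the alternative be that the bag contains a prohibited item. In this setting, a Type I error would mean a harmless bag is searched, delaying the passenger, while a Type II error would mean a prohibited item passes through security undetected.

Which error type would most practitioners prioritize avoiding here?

The Type II consequence (a prohibited item passes through security undetected) is more severe than the Type I consequence (a harmless bag is searched, delaying the passenger).

Type II error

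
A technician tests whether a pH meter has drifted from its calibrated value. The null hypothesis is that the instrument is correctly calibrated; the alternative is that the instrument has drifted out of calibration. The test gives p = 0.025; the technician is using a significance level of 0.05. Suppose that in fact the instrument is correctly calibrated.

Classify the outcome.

Type I error

Since p = 0.025 < α = 0.05, H₀ is rejected.
H₀ is true (actually the instrument is correctly calibrated).
Rejecting a true H₀ is a Type I error.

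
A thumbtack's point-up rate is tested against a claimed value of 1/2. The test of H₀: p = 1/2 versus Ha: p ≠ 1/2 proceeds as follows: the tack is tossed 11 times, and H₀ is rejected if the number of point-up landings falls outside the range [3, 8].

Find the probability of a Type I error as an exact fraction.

67/1024

Under H₀, Y ~ Binomial(11, 1/2); α is the probability of landing in either tail, P(Y ≤ 2) + P(Y ≥ 9).
By symmetry, α = 2·P(Y ≤ 2) = 2·(1 + 11 + 55)/2048 = 134/2048 = 67/1024.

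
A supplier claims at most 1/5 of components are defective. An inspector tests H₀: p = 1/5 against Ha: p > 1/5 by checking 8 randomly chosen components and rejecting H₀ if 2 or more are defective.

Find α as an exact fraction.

α = P(reject H₀ | H₀ true) = P(X ≥ 2 | p = 1/5), X ~ Binomial(8, 1/5).
Via the complement, α = 1 − Σ_{j=0}^{1} C(8,j)(1/5)^j(4/5)^{8-j} = 194017/390625.

194017/390625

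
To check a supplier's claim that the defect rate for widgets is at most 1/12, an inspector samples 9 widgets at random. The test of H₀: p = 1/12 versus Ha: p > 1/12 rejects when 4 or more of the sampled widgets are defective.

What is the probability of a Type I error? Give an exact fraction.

5563363/1289945088

Under H₀, S ~ Binomial(9, 1/12); the Type I error rate is P(S ≥ 4).
Computing the lower-tail complement: 1 − 1284381725/1289945088 = 5563363/1289945088.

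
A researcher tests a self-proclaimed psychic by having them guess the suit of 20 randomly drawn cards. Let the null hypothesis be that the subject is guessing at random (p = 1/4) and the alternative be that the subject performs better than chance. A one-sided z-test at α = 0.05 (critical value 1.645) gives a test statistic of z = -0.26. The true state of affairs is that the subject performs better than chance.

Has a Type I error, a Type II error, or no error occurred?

Type II error

Since z = -0.26 ≤ z* = 1.645, H₀ is not rejected.
H₀ is false (actually the subject performs better than chance).
Failing to reject a false H₀ is a Type II error.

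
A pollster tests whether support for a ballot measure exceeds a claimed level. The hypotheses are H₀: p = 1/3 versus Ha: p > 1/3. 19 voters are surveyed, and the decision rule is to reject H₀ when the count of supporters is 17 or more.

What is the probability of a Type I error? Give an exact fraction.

The Type I error probability is α = P(Y ≥ 17) computed under H₀, where Y ~ Binomial(19, 1/3).
Summing C(19,j)(1/3)^j(2/3)^{19−j} for j = 17,…,19 gives 241/387420489.

241/387420489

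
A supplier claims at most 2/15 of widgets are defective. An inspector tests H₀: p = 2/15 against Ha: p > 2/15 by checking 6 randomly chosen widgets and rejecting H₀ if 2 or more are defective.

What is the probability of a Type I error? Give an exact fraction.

84332/455625

The significance level is the probability, assuming p = 2/15, of seeing 2 or more defectives in 6 draws.
Via the complement, α = 1 − Σ_{j=0}^{1} C(6,j)(2/15)^j(13/15)^{6-j} = 84332/455625.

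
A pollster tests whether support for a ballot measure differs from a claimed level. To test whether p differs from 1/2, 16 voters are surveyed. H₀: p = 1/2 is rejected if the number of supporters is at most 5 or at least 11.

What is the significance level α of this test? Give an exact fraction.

6885/32768

α = P(Y ≤ 5 or Y ≥ 11 | p = 1/2), Y ~ Binomial(16, 1/2).
By symmetry, α = 2·P(Y ≤ 5) = 2·(1 + 16 + 120 + 560 + 1820 + 4368)/65536 = 13770/65536 = 6885/32768.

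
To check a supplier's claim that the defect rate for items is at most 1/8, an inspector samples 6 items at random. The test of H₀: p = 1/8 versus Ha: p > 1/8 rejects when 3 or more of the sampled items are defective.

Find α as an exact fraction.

α = P(reject H₀ | H₀ true) = P(X ≥ 3 | p = 1/8), X ~ Binomial(6, 1/8).
Via the complement, α = 1 − Σ_{j=0}^{2} C(6,j)(1/8)^j(7/8)^{6-j} = 3819/131072.

3819/131072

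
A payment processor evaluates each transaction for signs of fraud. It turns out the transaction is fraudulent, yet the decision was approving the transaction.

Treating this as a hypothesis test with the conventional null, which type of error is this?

The null hypothesis here is that the transaction is legitimate.
'Approving the transaction' corresponds to failing to reject H₀.
H₀ was not rejected but H₀ is false — a Type II error (false negative).

Type II error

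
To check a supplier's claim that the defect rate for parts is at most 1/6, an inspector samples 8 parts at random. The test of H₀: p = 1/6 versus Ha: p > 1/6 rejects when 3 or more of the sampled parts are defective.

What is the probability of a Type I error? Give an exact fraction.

75497/559872

Under H₀, Y ~ Binomial(8, 1/6); the Type I error rate is P(Y ≥ 3).
α = 1 − P(Y ≤ 2) = 1 − 484375/559872 = 75497/559872.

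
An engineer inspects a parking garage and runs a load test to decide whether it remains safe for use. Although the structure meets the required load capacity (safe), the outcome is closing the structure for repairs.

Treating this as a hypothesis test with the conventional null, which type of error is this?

Type I error

The null hypothesis here is that the structure meets the required load capacity (safe).
'Closing the structure for repairs' corresponds to rejecting H₀.
H₀ was rejected but H₀ is true — a Type I error (false positive).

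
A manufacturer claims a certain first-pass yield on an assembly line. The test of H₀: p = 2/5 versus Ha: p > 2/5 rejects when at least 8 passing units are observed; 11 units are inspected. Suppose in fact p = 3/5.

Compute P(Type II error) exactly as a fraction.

A Type II error is failing to reject when Ha holds: with p = 3/5, β = P(X ≤ 7).
Summing C(11,j)·(3/5)^j·(2/5)^{11-j} for j = 0..7 gives 6872224/9765625.

6872224/9765625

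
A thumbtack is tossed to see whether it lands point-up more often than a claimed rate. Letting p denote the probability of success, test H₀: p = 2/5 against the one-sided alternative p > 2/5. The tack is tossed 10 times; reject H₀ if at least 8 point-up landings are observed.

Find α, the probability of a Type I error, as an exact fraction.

The Type I error probability is α = P(X ≥ 8) computed under H₀, where X ~ Binomial(10, 2/5).
Adding the binomial terms for j = 8 through 10 with p = 2/5 yields 120064/9765625.

120064/9765625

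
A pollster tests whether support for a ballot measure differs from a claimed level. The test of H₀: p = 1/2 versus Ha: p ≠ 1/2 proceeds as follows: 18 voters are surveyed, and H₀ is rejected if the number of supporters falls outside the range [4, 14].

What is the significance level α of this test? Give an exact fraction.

247/32768

The significance level is the null-hypothesis probability of the rejection region {≤3} ∪ {≥15}.
The two tails are symmetric, so α = 2·(1 + 18 + 153 + 816)/2^18 = 1976/262144 = 247/32768.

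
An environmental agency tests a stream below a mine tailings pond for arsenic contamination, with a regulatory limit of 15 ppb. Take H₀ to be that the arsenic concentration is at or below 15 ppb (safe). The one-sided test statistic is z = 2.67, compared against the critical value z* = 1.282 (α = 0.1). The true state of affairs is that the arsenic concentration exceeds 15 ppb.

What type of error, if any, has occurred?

Since z = 2.67 > z* = 1.282, H₀ is rejected.
H₀ is false (actually the arsenic concentration exceeds 15 ppb).
The decision matches the true state — no error.

Neither — the decision is correct.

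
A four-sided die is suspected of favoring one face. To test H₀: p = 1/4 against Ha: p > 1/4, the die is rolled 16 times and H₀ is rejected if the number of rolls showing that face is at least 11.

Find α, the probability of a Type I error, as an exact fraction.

α = P(reject H₀ | H₀ true) = P(X ≥ 11 | p = 1/4), with X ~ Binomial(16, 1/4).
Summing C(16,j)(1/4)^j(3/4)^{16−j} for j = 11,…,16 gives 1225093/4294967296.

1225093/4294967296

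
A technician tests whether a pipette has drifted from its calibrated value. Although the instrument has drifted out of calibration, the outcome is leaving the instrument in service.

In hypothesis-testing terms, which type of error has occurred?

The null hypothesis here is that the instrument is correctly calibrated.
'Leaving the instrument in service' corresponds to failing to reject H₀.
H₀ was not rejected but H₀ is false — a Type II error (false negative).

Type II error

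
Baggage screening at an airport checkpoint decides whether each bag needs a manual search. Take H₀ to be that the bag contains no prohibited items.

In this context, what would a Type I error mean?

A Type I error is rejecting H₀ when H₀ is true.
Here that means flagging the bag for a manual search when actually the bag contains no prohibited items.

A Type I error would mean concluding that the bag contains a prohibited item when in fact the bag contains no prohibited items.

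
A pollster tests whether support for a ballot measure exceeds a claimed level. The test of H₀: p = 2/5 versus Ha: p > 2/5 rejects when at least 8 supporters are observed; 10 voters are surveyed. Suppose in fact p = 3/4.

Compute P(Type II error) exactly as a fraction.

124363/262144

Under the alternative p = 3/4, Y ~ Binomial(10, 3/4); β is the probability the test does not reject, P(Y < 8).
Summing C(10,j)·(3/4)^j·(1/4)^{10-j} for j = 0..7 gives 124363/262144.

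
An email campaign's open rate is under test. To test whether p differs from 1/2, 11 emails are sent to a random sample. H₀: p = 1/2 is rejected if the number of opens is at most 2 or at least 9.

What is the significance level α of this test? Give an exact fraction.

67/1024

α = P(Y ≤ 2 or Y ≥ 9 | p = 1/2), Y ~ Binomial(11, 1/2).
By symmetry, α = 2·P(Y ≤ 2) = 2·(1 + 11 + 55)/2048 = 134/2048 = 67/1024.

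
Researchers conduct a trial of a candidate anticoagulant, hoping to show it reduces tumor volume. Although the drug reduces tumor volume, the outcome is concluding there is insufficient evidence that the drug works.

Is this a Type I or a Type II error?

The null hypothesis here is that the drug has no effect on tumor volume.
'Concluding there is insufficient evidence that the drug works' corresponds to failing to reject H₀.
H₀ was not rejected but H₀ is false — a Type II error (false negative).

Type II error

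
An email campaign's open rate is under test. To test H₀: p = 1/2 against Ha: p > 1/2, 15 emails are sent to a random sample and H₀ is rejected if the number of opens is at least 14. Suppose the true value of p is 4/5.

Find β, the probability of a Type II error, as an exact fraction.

25417304461/30517578125

Under the alternative p = 4/5, S ~ Binomial(15, 4/5); β is the probability the test does not reject, P(S < 14).
Summing C(15,j)·(4/5)^j·(1/5)^{15-j} for j = 0..13 gives 25417304461/30517578125.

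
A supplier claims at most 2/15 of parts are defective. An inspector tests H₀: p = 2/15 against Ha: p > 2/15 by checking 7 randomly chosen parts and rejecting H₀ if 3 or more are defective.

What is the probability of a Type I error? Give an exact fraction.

α = P(reject H₀ | H₀ true) = P(S ≥ 3 | p = 2/15), S ~ Binomial(7, 2/15).
α = 1 − P(S ≤ 2) = 1 − 10767497/11390625 = 623128/11390625.

623128/11390625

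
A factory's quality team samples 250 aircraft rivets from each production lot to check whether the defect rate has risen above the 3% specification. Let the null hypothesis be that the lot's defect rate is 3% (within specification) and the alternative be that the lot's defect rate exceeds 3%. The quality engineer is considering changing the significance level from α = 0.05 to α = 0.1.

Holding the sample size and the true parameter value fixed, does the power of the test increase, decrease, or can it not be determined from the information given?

It increases.

With a larger α the critical value moves toward the center, so more of the Ha sampling distribution lies in the rejection region.
Since power = 1 − β and β decreases, power increases.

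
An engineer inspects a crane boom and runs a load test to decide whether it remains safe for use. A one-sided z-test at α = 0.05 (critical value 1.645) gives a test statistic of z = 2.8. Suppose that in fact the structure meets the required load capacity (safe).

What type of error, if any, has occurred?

Type I error

The conventional null hypothesis is that the structure meets the required load capacity (safe).
Since z = 2.8 > z* = 1.645, H₀ is rejected.
H₀ is true (actually the structure meets the required load capacity (safe)).
Rejecting a true H₀ is a Type I error.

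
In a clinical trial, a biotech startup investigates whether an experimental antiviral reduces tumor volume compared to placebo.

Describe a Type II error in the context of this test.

A Type II error would mean concluding that the drug has no effect on tumor volume (or at least failing to establish that the drug reduces tumor volume) when in fact the drug reduces tumor volume.

With the conventional null hypothesis that the drug has no effect on tumor volume:
A Type II error is failing to reject H₀ when H₀ is false.
Here that means concluding there is insufficient evidence that the drug works when actually the drug reduces tumor volume.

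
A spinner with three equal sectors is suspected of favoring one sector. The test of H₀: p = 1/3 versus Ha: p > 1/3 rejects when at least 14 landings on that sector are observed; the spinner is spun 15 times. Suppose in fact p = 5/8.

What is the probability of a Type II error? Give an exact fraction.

17439598153791/17592186044416

β = P(fail to reject H₀ | Ha true) = P(Y ≤ 13 | p = 5/8), Y ~ Binomial(15, 5/8).
Adding the binomial probabilities P(Y=0)+…+P(Y=13) at p = 5/8 gives 17439598153791/17592186044416.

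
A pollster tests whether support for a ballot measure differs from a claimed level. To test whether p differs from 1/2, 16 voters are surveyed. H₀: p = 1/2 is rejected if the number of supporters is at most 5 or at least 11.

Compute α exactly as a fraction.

6885/32768

Under H₀, X ~ Binomial(16, 1/2); α is the probability of landing in either tail, P(X ≤ 5) + P(X ≥ 11).
Each tail has probability (1 + 16 + 120 + 560 + 1820 + 4368)/65536; doubling gives α = 13770/65536 = 6885/32768.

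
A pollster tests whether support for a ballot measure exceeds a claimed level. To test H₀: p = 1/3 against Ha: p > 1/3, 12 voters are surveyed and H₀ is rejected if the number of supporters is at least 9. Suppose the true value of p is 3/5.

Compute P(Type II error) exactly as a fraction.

37825328/48828125

β = P(fail to reject H₀ | Ha true) = P(S ≤ 8 | p = 3/5), S ~ Binomial(12, 3/5).
Summing C(12,j)·(3/5)^j·(2/5)^{12-j} for j = 0..8 gives 37825328/48828125.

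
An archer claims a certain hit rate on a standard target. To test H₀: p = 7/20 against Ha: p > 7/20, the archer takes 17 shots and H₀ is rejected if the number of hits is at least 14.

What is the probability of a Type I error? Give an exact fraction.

Under H₀, X ~ Binomial(17, 7/20), and α = P(X ≥ 14).
P(X ≥ 14) = Σ_{j=14}^{17} C(17,j)·(7/20)^j·(13/20)^{17-j} = 56496660191394549/655360000000000000000.

56496660191394549/655360000000000000000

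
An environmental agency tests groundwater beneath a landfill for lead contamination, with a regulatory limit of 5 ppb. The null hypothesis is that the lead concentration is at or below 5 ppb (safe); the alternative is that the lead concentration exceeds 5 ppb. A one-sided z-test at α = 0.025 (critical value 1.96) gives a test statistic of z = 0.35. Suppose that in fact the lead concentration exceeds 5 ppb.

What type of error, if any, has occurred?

Since z = 0.35 ≤ z* = 1.96, H₀ is not rejected.
H₀ is false (actually the lead concentration exceeds 5 ppb).
Failing to reject a false H₀ is a Type II error.

Type II error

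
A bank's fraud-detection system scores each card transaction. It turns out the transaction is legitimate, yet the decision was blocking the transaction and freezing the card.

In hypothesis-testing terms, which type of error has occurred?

The null hypothesis here is that the transaction is legitimate.
'Blocking the transaction and freezing the card' corresponds to rejecting H₀.
H₀ was rejected but H₀ is true — a Type I error (false positive).

Type I error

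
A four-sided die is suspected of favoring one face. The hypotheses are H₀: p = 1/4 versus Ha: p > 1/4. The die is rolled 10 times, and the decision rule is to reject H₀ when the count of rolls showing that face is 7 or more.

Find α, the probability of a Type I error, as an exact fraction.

919/262144

α = P(reject H₀ | H₀ true) = P(Y ≥ 7 | p = 1/4), with Y ~ Binomial(10, 1/4).
P(Y ≥ 7) = Σ_{j=7}^{10} C(10,j)·(1/4)^j·(3/4)^{10-j} = 919/262144.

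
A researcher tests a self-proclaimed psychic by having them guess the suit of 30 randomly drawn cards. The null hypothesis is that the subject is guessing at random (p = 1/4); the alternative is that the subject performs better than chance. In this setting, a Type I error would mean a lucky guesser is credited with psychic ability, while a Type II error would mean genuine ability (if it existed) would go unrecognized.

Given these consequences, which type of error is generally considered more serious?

Type I error

The Type I consequence (a lucky guesser is credited with psychic ability) is more severe than the Type II consequence (genuine ability (if it existed) would go unrecognized).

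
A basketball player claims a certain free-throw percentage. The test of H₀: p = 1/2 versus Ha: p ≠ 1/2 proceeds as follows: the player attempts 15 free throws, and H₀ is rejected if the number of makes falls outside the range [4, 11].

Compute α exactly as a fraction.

The significance level is the null-hypothesis probability of the rejection region {≤3} ∪ {≥12}.
Each tail has probability (1 + 15 + 105 + 455)/32768; doubling gives α = 1152/32768 = 9/256.

9/256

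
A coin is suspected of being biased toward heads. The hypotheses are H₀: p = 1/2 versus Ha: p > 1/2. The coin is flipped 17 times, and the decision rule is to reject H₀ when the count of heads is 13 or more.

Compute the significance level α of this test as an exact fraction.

Under H₀, X ~ Binomial(17, 1/2), and α = P(X ≥ 13).
Summing the upper tail: (2380 + 680 + 136 + 17 + 1) / 2^17 = 3214/131072 = 1607/65536.

1607/65536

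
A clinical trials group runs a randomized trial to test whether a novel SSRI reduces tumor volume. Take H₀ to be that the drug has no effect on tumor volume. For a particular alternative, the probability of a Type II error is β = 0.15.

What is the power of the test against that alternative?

Power = 1 − β = 1 − 0.15 = 0.85.

0.85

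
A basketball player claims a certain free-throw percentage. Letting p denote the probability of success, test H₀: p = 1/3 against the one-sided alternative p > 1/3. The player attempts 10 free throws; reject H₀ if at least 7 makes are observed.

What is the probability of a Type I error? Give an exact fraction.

Under H₀, Y ~ Binomial(10, 1/3), and α = P(Y ≥ 7).
P(Y ≥ 7) = Σ_{j=7}^{10} C(10,j)·(1/3)^j·(2/3)^{10-j} = 43/2187.

43/2187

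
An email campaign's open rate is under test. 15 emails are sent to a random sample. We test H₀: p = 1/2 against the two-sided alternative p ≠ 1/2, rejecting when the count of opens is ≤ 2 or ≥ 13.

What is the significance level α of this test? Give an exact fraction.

121/16384

α = P(K ≤ 2 or K ≥ 13 | p = 1/2), K ~ Binomial(15, 1/2).
The two tails are symmetric, so α = 2·(1 + 15 + 105)/2^15 = 242/32768 = 121/16384.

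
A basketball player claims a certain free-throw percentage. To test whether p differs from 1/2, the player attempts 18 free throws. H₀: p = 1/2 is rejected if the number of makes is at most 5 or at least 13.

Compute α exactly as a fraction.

Under H₀, S ~ Binomial(18, 1/2); α is the probability of landing in either tail, P(S ≤ 5) + P(S ≥ 13).
Each tail has probability (1 + 18 + 153 + 816 + 3060 + 8568)/262144; doubling gives α = 25232/262144 = 1577/16384.

1577/16384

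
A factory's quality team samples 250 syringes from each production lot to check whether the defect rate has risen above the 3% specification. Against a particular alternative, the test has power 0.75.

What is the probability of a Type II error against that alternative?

0.25

Power = 1 − β, so β = 1 − 0.75 = 0.25.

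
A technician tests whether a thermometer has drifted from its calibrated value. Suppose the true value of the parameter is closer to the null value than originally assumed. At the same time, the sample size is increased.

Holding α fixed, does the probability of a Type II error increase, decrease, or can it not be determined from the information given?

Cannot be determined from the information given.

The first change alone would make β increase; the second alone would make β decrease. Which effect dominates depends on the magnitudes, which are not given.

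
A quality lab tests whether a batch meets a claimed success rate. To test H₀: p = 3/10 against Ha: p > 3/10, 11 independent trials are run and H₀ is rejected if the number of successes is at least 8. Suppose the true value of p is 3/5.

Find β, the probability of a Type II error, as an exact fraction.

β = P(fail to reject H₀ | Ha true) = P(Y ≤ 7 | p = 3/5), Y ~ Binomial(11, 3/5).
Equivalently, β = 1 − P(Y ≥ 8) = 6872224/9765625.

6872224/9765625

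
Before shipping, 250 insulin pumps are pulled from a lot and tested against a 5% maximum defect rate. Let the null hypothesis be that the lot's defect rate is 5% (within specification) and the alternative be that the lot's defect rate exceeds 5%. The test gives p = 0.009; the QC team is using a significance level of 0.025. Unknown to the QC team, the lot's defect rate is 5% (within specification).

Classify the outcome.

Since p = 0.009 < α = 0.025, H₀ is rejected.
H₀ is true (actually the lot's defect rate is 5% (within specification)).
Rejecting a true H₀ is a Type I error.

Type I error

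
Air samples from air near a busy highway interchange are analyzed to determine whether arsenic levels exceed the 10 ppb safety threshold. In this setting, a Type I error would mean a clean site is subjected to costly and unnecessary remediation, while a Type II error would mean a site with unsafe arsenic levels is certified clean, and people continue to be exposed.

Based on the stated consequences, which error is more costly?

The Type II consequence (a site with unsafe arsenic levels is certified clean, and people continue to be exposed) is more severe than the Type I consequence (a clean site is subjected to costly and unnecessary remediation).

Type II error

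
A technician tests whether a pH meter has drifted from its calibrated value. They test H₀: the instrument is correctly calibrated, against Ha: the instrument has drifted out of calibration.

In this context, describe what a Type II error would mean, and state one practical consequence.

A Type II error would mean concluding that the instrument is correctly calibrated (or at least failing to establish that the instrument has drifted out of calibration) when in fact the instrument has drifted out of calibration. Consequence: an out-of-calibration instrument continues producing bad measurements.

A Type II error is failing to reject H₀ when H₀ is false.
Here that means leaving the instrument in service when actually the instrument has drifted out of calibration.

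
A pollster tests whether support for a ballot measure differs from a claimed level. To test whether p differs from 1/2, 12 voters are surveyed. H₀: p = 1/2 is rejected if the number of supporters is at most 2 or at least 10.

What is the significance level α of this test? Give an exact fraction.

α = P(S ≤ 2 or S ≥ 10 | p = 1/2), S ~ Binomial(12, 1/2).
By symmetry, α = 2·P(S ≤ 2) = 2·(1 + 12 + 66)/4096 = 158/4096 = 79/2048.

79/2048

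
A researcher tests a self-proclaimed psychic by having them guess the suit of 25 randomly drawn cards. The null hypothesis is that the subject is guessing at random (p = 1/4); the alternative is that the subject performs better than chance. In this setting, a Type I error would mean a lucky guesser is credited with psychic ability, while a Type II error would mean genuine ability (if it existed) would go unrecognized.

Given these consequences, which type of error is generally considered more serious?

The Type I consequence (a lucky guesser is credited with psychic ability) is more severe than the Type II consequence (genuine ability (if it existed) would go unrecognized).

Type I error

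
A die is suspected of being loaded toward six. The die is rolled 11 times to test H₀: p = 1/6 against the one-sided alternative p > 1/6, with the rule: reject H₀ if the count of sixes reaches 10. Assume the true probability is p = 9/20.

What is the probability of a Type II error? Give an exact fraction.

20434671802787/20480000000000

Under the alternative p = 9/20, X ~ Binomial(11, 9/20); β is the probability the test does not reject, P(X < 10).
Adding the binomial probabilities P(X=0)+…+P(X=9) at p = 9/20 gives 20434671802787/20480000000000.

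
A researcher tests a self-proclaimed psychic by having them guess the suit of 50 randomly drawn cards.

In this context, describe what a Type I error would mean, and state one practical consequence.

With the conventional null hypothesis that the subject is guessing at random (p = 1/4):
A Type I error is rejecting H₀ when H₀ is true.
Here that means concluding the subject has some ability beyond chance when actually the subject is guessing at random (p = 1/4).

A Type I error would mean concluding that the subject performs better than chance when in fact the subject is guessing at random (p = 1/4). Consequence: a lucky guesser is credited with psychic ability.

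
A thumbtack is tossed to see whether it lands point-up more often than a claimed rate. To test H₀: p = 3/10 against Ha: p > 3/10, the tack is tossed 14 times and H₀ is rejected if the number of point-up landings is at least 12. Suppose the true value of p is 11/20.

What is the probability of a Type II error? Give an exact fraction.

805268516435735481/819200000000000000

A Type II error is failing to reject when Ha holds: with p = 11/20, β = P(K ≤ 11).
Equivalently, β = 1 − P(K ≥ 12) = 805268516435735481/819200000000000000.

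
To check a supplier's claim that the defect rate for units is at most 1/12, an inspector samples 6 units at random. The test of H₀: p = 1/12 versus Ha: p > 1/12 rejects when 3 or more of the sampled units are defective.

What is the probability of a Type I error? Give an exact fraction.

14251/1492992

α = P(reject H₀ | H₀ true) = P(X ≥ 3 | p = 1/12), X ~ Binomial(6, 1/12).
Via the complement, α = 1 − Σ_{j=0}^{2} C(6,j)(1/12)^j(11/12)^{6-j} = 14251/1492992.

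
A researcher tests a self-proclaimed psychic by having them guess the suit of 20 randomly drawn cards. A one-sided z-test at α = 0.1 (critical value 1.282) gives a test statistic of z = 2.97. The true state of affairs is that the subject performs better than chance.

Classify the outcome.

No error — this is a correct decision.

The conventional null hypothesis is that the subject is guessing at random (p = 1/4).
Since z = 2.97 > z* = 1.282, H₀ is rejected.
H₀ is false (actually the subject performs better than chance).
The decision matches the true state — no error.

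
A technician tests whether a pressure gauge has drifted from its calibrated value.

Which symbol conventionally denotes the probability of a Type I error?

P(Type I error) = P(reject H₀ | H₀ true) = α, the significance level.

α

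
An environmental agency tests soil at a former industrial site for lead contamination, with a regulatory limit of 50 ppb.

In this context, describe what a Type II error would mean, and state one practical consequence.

With the conventional null hypothesis that the lead concentration is at or below 50 ppb (safe):
A Type II error is failing to reject H₀ when H₀ is false.
Here that means certifying the site as safe when actually the lead concentration exceeds 50 ppb.

A Type II error would mean concluding that the lead concentration is at or below 50 ppb (safe) (or at least failing to establish that the lead concentration exceeds 50 ppb) when in fact the lead concentration exceeds 50 ppb. Consequence: a site with unsafe lead levels is certified clean, and people continue to be exposed.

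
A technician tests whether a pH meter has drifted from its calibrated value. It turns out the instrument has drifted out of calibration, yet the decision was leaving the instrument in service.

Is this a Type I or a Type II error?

Type II error

The null hypothesis here is that the instrument is correctly calibrated.
'Leaving the instrument in service' corresponds to failing to reject H₀.
H₀ was not rejected but H₀ is false — a Type II error (false negative).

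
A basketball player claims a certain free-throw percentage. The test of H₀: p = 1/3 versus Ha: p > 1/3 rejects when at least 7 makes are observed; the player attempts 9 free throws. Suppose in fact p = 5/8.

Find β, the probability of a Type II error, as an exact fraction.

A Type II error is failing to reject when Ha holds: with p = 5/8, β = P(Y ≤ 6).
Adding the binomial probabilities P(Y=0)+…+P(Y=6) at p = 5/8 gives 24101307/33554432.

24101307/33554432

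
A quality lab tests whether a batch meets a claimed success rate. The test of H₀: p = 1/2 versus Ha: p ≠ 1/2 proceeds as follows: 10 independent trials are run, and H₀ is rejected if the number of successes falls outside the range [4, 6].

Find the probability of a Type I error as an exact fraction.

11/32

Under H₀, X ~ Binomial(10, 1/2); α is the probability of landing in either tail, P(X ≤ 3) + P(X ≥ 7).
Each tail has probability (1 + 10 + 45 + 120)/1024; doubling gives α = 352/1024 = 11/32.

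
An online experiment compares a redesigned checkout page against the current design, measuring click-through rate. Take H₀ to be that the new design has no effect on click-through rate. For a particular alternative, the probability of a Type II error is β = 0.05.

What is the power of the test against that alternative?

0.95

Power = 1 − β = 1 − 0.05 = 0.95.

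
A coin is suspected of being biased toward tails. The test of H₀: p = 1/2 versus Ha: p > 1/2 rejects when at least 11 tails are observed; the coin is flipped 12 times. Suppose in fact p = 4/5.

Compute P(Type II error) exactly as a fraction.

177031761/244140625

β = P(fail to reject H₀ | Ha true) = P(S ≤ 10 | p = 4/5), S ~ Binomial(12, 4/5).
Adding the binomial probabilities P(S=0)+…+P(S=10) at p = 4/5 gives 177031761/244140625.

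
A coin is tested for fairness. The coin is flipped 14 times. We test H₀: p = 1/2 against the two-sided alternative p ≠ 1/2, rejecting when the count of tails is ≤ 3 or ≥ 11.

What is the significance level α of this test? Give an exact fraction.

The significance level is the null-hypothesis probability of the rejection region {≤3} ∪ {≥11}.
By symmetry, α = 2·P(S ≤ 3) = 2·(1 + 14 + 91 + 364)/16384 = 940/16384 = 235/4096.

235/4096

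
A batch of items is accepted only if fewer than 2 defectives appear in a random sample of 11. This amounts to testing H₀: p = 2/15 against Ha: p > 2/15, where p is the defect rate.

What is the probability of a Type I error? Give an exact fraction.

α = P(reject H₀ | H₀ true) = P(X ≥ 2 | p = 2/15), X ~ Binomial(11, 2/15).
Via the complement, α = 1 − Σ_{j=0}^{1} C(11,j)(2/15)^j(13/15)^{11-j} = 764941728932/1729951171875.

764941728932/1729951171875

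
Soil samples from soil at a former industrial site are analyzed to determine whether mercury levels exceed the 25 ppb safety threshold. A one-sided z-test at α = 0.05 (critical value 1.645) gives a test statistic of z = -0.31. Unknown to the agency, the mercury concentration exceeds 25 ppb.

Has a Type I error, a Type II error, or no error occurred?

Type II error

The conventional null hypothesis is that the mercury concentration is at or below 25 ppb (safe).
Since z = -0.31 ≤ z* = 1.645, H₀ is not rejected.
H₀ is false (actually the mercury concentration exceeds 25 ppb).
Failing to reject a false H₀ is a Type II error.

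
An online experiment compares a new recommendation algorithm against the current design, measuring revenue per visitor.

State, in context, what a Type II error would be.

A Type II error would mean concluding that the new design has no effect on revenue per visitor (or at least failing to establish that the new design increases revenue per visitor) when in fact the new design increases revenue per visitor.

With the conventional null hypothesis that the new design has no effect on revenue per visitor:
A Type II error is failing to reject H₀ when H₀ is false.
Here that means keeping the current design when actually the new design increases revenue per visitor.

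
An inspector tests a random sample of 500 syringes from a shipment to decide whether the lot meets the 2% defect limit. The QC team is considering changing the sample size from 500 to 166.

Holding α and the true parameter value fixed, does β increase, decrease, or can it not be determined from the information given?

A smaller sample increases the standard error, so the sampling distributions under H₀ and Ha overlap more.

It increases.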